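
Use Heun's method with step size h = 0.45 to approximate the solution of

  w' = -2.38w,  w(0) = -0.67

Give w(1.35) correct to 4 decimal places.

-0.0850

Heun: k1 = f(x_n, w_n); k2 = f(x_n + h, w_n + h·k1); w_{n+1} = w_n + (h/2)·(k1 + k2).
x=0.000000, w=-0.670000:
  k1 = f(0.000000, -0.670000) = 1.594600
  k2 = f(0.450000, 0.047570) = -0.113217
  w ← -0.670000 + (0.45/2)·(1.594600 + (-0.113217)) = -0.336689
x=0.450000, w=-0.336689:
  k1 = f(0.450000, -0.336689) = 0.801319
  k2 = f(0.900000, 0.023905) = -0.056894
  w ← -0.336689 + (0.45/2)·(0.801319 + (-0.056894)) = -0.169193
x=0.900000, w=-0.169193:
  k1 = f(0.900000, -0.169193) = 0.402679
  k2 = f(1.350000, 0.012013) = -0.028590
  w ← -0.169193 + (0.45/2)·(0.402679 + (-0.028590)) = -0.085023
w(1.35) ≈ -0.0850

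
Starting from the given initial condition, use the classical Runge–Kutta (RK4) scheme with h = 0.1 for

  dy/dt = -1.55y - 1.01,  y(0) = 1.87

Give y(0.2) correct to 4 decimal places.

1.1979

RK4: k1 = f(t_n, y_n); k2 = f(t_n + h/2, y_n + (h/2)·k1); k3 = f(t_n + h/2, y_n + (h/2)·k2); k4 = f(t_n + h, y_n + h·k3); y_{n+1} = y_n + (h/6)·(k1 + 2k2 + 2k3 + k4).
t=0.000000, y=1.870000:
  k1 = f(0.000000, 1.870000) = -3.908500
  k2 = f(0.050000, 1.674575) = -3.605591
  k3 = f(0.050000, 1.689720) = -3.629067
  k4 = f(0.100000, 1.507093) = -3.345995
  y ← 1.870000 + (0.1/6)·(k1 + 2k2 + 2k3 + k4) = 1.507936
t=0.100000, y=1.507936:
  k1 = f(0.100000, 1.507936) = -3.347302
  k2 = f(0.150000, 1.340571) = -3.087886
  k3 = f(0.150000, 1.353542) = -3.107990
  k4 = f(0.200000, 1.197137) = -2.865563
  y ← 1.507936 + (0.1/6)·(k1 + 2k2 + 2k3 + k4) = 1.197860
y(0.2) ≈ 1.1979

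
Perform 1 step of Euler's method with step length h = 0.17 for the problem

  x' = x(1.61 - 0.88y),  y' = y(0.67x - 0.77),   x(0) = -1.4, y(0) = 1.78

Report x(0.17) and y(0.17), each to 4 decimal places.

-1.4104, 1.2632

Euler on (x,y): x_{n+1} = x_n + h·x', y_{n+1} = y_n + h·y'.
0.000000: (-1.400000, 1.780000); f=(-0.061040, -3.040240) → (-1.410377, 1.263159)
(x(0.17), y(0.17)) ≈ (-1.4104, 1.2632)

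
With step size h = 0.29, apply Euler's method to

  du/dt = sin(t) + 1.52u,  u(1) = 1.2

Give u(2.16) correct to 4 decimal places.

Euler: u_{n+1} = u_n + h·f(t_n, u_n).
t=1.000000, u=1.200000: f=2.665471 → u ← 1.200000 + 0.29·2.665471 = 1.972987
t=1.290000, u=1.972987: f=3.959775 → u ← 1.972987 + 0.29·3.959775 = 3.121321
t=1.580000, u=3.121321: f=5.744366 → u ← 3.121321 + 0.29·5.744366 = 4.787187
t=1.870000, u=4.787187: f=8.232096 → u ← 4.787187 + 0.29·8.232096 = 7.174495
u(2.16) ≈ 7.1745

7.1745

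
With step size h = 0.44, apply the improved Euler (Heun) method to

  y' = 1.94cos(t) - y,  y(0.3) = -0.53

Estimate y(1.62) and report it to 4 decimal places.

0.3771

Heun: k1 = f(t_n, y_n); k2 = f(t_n + h, y_n + h·k1); y_{n+1} = y_n + (h/2)·(k1 + k2).
t=0.300000, y=-0.530000:
  k1 = f(0.300000, -0.530000) = 2.383353
  k2 = f(0.740000, 0.518675) = 0.913954
  y ← -0.530000 + (0.44/2)·(2.383353 + 0.913954) = 0.195407
t=0.740000, y=0.195407:
  k1 = f(0.740000, 0.195407) = 1.237222
  k2 = f(1.180000, 0.739785) = -0.000791
  y ← 0.195407 + (0.44/2)·(1.237222 + (-0.000791)) = 0.467422
t=1.180000, y=0.467422:
  k1 = f(1.180000, 0.467422) = 0.271572
  k2 = f(1.620000, 0.586914) = -0.682330
  y ← 0.467422 + (0.44/2)·(0.271572 + (-0.682330)) = 0.377055
y(1.62) ≈ 0.3771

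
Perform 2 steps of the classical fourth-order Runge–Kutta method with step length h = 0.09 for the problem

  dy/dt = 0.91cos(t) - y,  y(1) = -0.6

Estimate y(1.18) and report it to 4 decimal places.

-0.4323

RK4: k1 = f(t_n, y_n); k2 = f(t_n + h/2, y_n + (h/2)·k1); k3 = f(t_n + h/2, y_n + (h/2)·k2); k4 = f(t_n + h, y_n + h·k3); y_{n+1} = y_n + (h/6)·(k1 + 2k2 + 2k3 + k4).
t=1.000000, y=-0.600000:
  k1 = f(1.000000, -0.600000) = 1.091675
  k2 = f(1.045000, -0.550875) = 1.007605
  k3 = f(1.045000, -0.554658) = 1.011389
  k4 = f(1.090000, -0.508975) = 0.929837
  y ← -0.600000 + (0.09/6)·(k1 + 2k2 + 2k3 + k4) = -0.509108
t=1.090000, y=-0.509108:
  k1 = f(1.090000, -0.509108) = 0.929969
  k2 = f(1.135000, -0.467259) = 0.851399
  k3 = f(1.135000, -0.470795) = 0.854935
  k4 = f(1.180000, -0.432163) = 0.778805
  y ← -0.509108 + (0.09/6)·(k1 + 2k2 + 2k3 + k4) = -0.432286
y(1.18) ≈ -0.4323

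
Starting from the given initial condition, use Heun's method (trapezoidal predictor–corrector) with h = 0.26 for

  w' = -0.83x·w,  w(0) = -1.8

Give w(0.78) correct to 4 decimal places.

-1.3974

Heun: k1 = f(x_n, w_n); k2 = f(x_n + h, w_n + h·k1); w_{n+1} = w_n + (h/2)·(k1 + k2).
x=0.000000, w=-1.800000:
  k1 = f(0.000000, -1.800000) = 0.000000
  k2 = f(0.260000, -1.800000) = 0.388440
  w ← -1.800000 + (0.26/2)·(0.000000 + 0.388440) = -1.749503
x=0.260000, w=-1.749503:
  k1 = f(0.260000, -1.749503) = 0.377543
  k2 = f(0.520000, -1.651342) = 0.712719
  w ← -1.749503 + (0.26/2)·(0.377543 + 0.712719) = -1.607769
x=0.520000, w=-1.607769:
  k1 = f(0.520000, -1.607769) = 0.693913
  k2 = f(0.780000, -1.427351) = 0.924067
  w ← -1.607769 + (0.26/2)·(0.693913 + 0.924067) = -1.397431
w(0.78) ≈ -1.3974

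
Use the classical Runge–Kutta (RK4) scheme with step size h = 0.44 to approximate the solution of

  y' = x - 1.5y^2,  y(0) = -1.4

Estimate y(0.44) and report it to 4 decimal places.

-8.3639

RK4: k1 = f(x_n, y_n); k2 = f(x_n + h/2, y_n + (h/2)·k1); k3 = f(x_n + h/2, y_n + (h/2)·k2); k4 = f(x_n + h, y_n + h·k3); y_{n+1} = y_n + (h/6)·(k1 + 2k2 + 2k3 + k4).
x=0.000000, y=-1.400000:
  k1 = f(0.000000, -1.400000) = -2.940000
  k2 = f(0.220000, -2.046800) = -6.064085
  k3 = f(0.220000, -2.734099) = -10.992944
  k4 = f(0.440000, -6.236895) = -57.908297
  y ← -1.400000 + (0.44/6)·(k1 + 2k2 + 2k3 + k4) = -8.363906
y(0.44) ≈ -8.3639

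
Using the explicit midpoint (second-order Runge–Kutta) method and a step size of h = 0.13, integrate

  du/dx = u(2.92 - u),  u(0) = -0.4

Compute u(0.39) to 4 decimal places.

Midpoint: k1 = f(x_n, u_n); k2 = f(x_n + h/2, u_n + (h/2)·k1); u_{n+1} = u_n + h·k2.
x=0.000000, u=-0.400000:
  k1 = f(0.000000, -0.400000) = -1.328000
  k2 = f(0.065000, -0.486320) = -1.656562
  u ← -0.400000 + 0.13·(-1.656562) = -0.615353
x=0.130000, u=-0.615353:
  k1 = f(0.130000, -0.615353) = -2.175490
  k2 = f(0.195000, -0.756760) = -2.782424
  u ← -0.615353 + 0.13·(-2.782424) = -0.977068
x=0.260000, u=-0.977068:
  k1 = f(0.260000, -0.977068) = -3.807701
  k2 = f(0.325000, -1.224569) = -5.075309
  u ← -0.977068 + 0.13·(-5.075309) = -1.636858
u(0.39) ≈ -1.6369

-1.6369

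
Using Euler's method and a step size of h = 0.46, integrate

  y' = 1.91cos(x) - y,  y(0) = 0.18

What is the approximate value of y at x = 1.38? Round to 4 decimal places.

1.2419

Euler: y_{n+1} = y_n + h·f(x_n, y_n).
x=0.000000, y=0.180000: f=1.730000 → y ← 0.180000 + 0.46·1.730000 = 0.975800
x=0.460000, y=0.975800: f=0.735660 → y ← 0.975800 + 0.46·0.735660 = 1.314204
x=0.920000, y=1.314204: f=-0.157087 → y ← 1.314204 + 0.46·(-0.157087) = 1.241944
y(1.38) ≈ 1.2419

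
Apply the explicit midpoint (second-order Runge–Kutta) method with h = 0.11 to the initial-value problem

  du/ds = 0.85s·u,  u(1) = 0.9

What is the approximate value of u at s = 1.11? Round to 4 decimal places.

0.9929

Midpoint: k1 = f(s_n, u_n); k2 = f(s_n + h/2, u_n + (h/2)·k1); u_{n+1} = u_n + h·k2.
s=1.000000, u=0.900000:
  k1 = f(1.000000, 0.900000) = 0.765000
  k2 = f(1.055000, 0.942075) = 0.844806
  u ← 0.900000 + 0.11·0.844806 = 0.992929
u(1.11) ≈ 0.9929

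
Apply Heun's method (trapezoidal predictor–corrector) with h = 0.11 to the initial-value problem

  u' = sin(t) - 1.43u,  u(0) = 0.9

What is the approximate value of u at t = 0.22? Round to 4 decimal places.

Heun: k1 = f(t_n, u_n); k2 = f(t_n + h, u_n + h·k1); u_{n+1} = u_n + (h/2)·(k1 + k2).
t=0.000000, u=0.900000:
  k1 = f(0.000000, 0.900000) = -1.287000
  k2 = f(0.110000, 0.758430) = -0.974777
  u ← 0.900000 + (0.11/2)·(-1.287000 + (-0.974777)) = 0.775602
t=0.110000, u=0.775602:
  k1 = f(0.110000, 0.775602) = -0.999333
  k2 = f(0.220000, 0.665676) = -0.733687
  u ← 0.775602 + (0.11/2)·(-0.999333 + (-0.733687)) = 0.680286
u(0.22) ≈ 0.6803

0.6803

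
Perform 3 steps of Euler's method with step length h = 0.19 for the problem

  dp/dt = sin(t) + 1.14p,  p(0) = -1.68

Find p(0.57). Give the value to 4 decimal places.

-2.9111

Euler: p_{n+1} = p_n + h·f(t_n, p_n).
t=0.000000, p=-1.680000: f=-1.915200 → p ← -1.680000 + 0.19·(-1.915200) = -2.043888
t=0.190000, p=-2.043888: f=-2.141173 → p ← -2.043888 + 0.19·(-2.141173) = -2.450711
t=0.380000, p=-2.450711: f=-2.422890 → p ← -2.450711 + 0.19·(-2.422890) = -2.911060
p(0.57) ≈ -2.9111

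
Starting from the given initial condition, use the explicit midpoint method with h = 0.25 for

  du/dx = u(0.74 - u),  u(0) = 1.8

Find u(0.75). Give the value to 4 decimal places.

Midpoint: k1 = f(x_n, u_n); k2 = f(x_n + h/2, u_n + (h/2)·k1); u_{n+1} = u_n + h·k2.
x=0.000000, u=1.800000:
  k1 = f(0.000000, 1.800000) = -1.908000
  k2 = f(0.125000, 1.561500) = -1.282772
  u ← 1.800000 + 0.25·(-1.282772) = 1.479307
x=0.250000, u=1.479307:
  k1 = f(0.250000, 1.479307) = -1.093662
  k2 = f(0.375000, 1.342599) = -0.809049
  u ← 1.479307 + 0.25·(-0.809049) = 1.277045
x=0.500000, u=1.277045:
  k1 = f(0.500000, 1.277045) = -0.685830
  k2 = f(0.625000, 1.191316) = -0.537660
  u ← 1.277045 + 0.25·(-0.537660) = 1.142630
u(0.75) ≈ 1.1426

1.1426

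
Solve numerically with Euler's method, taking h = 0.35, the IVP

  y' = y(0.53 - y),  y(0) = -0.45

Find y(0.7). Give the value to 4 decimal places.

Euler: y_{n+1} = y_n + h·f(x_n, y_n).
x=0.000000, y=-0.450000: f=-0.441000 → y ← -0.450000 + 0.35·(-0.441000) = -0.604350
x=0.350000, y=-0.604350: f=-0.685544 → y ← -0.604350 + 0.35·(-0.685544) = -0.844291
y(0.7) ≈ -0.8443

-0.8443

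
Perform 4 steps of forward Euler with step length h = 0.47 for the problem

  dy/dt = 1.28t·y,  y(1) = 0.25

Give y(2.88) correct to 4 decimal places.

4.0057

Euler: y_{n+1} = y_n + h·f(t_n, y_n).
t=1.000000, y=0.250000: f=0.320000 → y ← 0.250000 + 0.47·0.320000 = 0.400400
t=1.470000, y=0.400400: f=0.753393 → y ← 0.400400 + 0.47·0.753393 = 0.754495
t=1.940000, y=0.754495: f=1.873561 → y ← 0.754495 + 0.47·1.873561 = 1.635068
t=2.410000, y=1.635068: f=5.043858 → y ← 1.635068 + 0.47·5.043858 = 4.005681
y(2.88) ≈ 4.0057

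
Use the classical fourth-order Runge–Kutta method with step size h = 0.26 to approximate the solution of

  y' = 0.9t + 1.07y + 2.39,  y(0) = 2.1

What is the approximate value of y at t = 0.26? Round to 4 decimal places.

RK4: k1 = f(t_n, y_n); k2 = f(t_n + h/2, y_n + (h/2)·k1); k3 = f(t_n + h/2, y_n + (h/2)·k2); k4 = f(t_n + h, y_n + h·k3); y_{n+1} = y_n + (h/6)·(k1 + 2k2 + 2k3 + k4).
t=0.000000, y=2.100000:
  k1 = f(0.000000, 2.100000) = 4.637000
  k2 = f(0.130000, 2.702810) = 5.399007
  k3 = f(0.130000, 2.801871) = 5.505002
  k4 = f(0.260000, 3.531300) = 6.402492
  y ← 2.100000 + (0.26/6)·(k1 + 2k2 + 2k3 + k4) = 3.523392
y(0.26) ≈ 3.5234

3.5234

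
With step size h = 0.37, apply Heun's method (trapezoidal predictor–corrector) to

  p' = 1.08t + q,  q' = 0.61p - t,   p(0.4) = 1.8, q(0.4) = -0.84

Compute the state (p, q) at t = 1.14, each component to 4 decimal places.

Heun on (p,q): k1 = f(t_n, state_n); k2 = f(t_n + h, state_n + h·k1); state_{n+1} = state_n + (h/2)·(k1 + k2).
0.400000: (1.800000, -0.840000)
  k1 = (-0.408000, 0.698000)
  predictor → (1.649040, -0.581740)
  k2 = (0.249860, 0.235914)
  → (1.770744, -0.667226)
0.770000: (1.770744, -0.667226)
  k1 = (0.164374, 0.310154)
  predictor → (1.831563, -0.552469)
  k2 = (0.678731, -0.022747)
  → (1.926719, -0.614056)
(p(1.14), q(1.14)) ≈ (1.9267, -0.6141)

1.9267, -0.6141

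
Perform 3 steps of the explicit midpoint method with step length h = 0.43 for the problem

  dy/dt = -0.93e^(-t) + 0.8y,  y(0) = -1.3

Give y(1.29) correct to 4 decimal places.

Midpoint: k1 = f(t_n, y_n); k2 = f(t_n + h/2, y_n + (h/2)·k1); y_{n+1} = y_n + h·k2.
t=0.000000, y=-1.300000:
  k1 = f(0.000000, -1.300000) = -1.970000
  k2 = f(0.215000, -1.723550) = -2.128924
  y ← -1.300000 + 0.43·(-2.128924) = -2.215437
t=0.430000, y=-2.215437:
  k1 = f(0.430000, -2.215437) = -2.377323
  k2 = f(0.645000, -2.726562) = -2.669185
  y ← -2.215437 + 0.43·(-2.669185) = -3.363187
t=0.860000, y=-3.363187:
  k1 = f(0.860000, -3.363187) = -3.084090
  k2 = f(1.075000, -4.026266) = -3.538420
  y ← -3.363187 + 0.43·(-3.538420) = -4.884707
y(1.29) ≈ -4.8847

-4.8847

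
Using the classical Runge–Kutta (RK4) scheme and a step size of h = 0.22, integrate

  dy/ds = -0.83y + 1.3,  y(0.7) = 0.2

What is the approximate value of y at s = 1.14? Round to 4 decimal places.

RK4: k1 = f(s_n, y_n); k2 = f(s_n + h/2, y_n + (h/2)·k1); k3 = f(s_n + h/2, y_n + (h/2)·k2); k4 = f(s_n + h, y_n + h·k3); y_{n+1} = y_n + (h/6)·(k1 + 2k2 + 2k3 + k4).
s=0.700000, y=0.200000:
  k1 = f(0.700000, 0.200000) = 1.134000
  k2 = f(0.810000, 0.324740) = 1.030466
  k3 = f(0.810000, 0.313351) = 1.039918
  k4 = f(0.920000, 0.428782) = 0.944111
  y ← 0.200000 + (0.22/6)·(k1 + 2k2 + 2k3 + k4) = 0.428026
s=0.920000, y=0.428026:
  k1 = f(0.920000, 0.428026) = 0.944739
  k2 = f(1.030000, 0.531947) = 0.858484
  k3 = f(1.030000, 0.522459) = 0.866359
  k4 = f(1.140000, 0.618625) = 0.786542
  y ← 0.428026 + (0.22/6)·(k1 + 2k2 + 2k3 + k4) = 0.617994
y(1.14) ≈ 0.6180

0.6180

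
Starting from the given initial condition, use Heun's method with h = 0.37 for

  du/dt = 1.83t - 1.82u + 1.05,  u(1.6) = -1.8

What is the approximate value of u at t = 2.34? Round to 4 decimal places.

Heun: k1 = f(t_n, u_n); k2 = f(t_n + h, u_n + h·k1); u_{n+1} = u_n + (h/2)·(k1 + k2).
t=1.600000, u=-1.800000:
  k1 = f(1.600000, -1.800000) = 7.254000
  k2 = f(1.970000, 0.883980) = 3.046256
  u ← -1.800000 + (0.37/2)·(7.254000 + 3.046256) = 0.105547
t=1.970000, u=0.105547:
  k1 = f(1.970000, 0.105547) = 4.463004
  k2 = f(2.340000, 1.756859) = 2.134717
  u ← 0.105547 + (0.37/2)·(4.463004 + 2.134717) = 1.326126
u(2.34) ≈ 1.3261

1.3261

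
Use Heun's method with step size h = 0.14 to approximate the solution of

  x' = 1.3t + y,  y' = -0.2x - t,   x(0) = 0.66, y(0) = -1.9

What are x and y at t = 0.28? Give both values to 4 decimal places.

Heun on (x,y): k1 = f(t_n, state_n); k2 = f(t_n + h, state_n + h·k1); state_{n+1} = state_n + (h/2)·(k1 + k2).
0.000000: (0.660000, -1.900000)
  k1 = (-1.900000, -0.132000)
  predictor → (0.394000, -1.918480)
  k2 = (-1.736480, -0.218800)
  → (0.405446, -1.924556)
0.140000: (0.405446, -1.924556)
  k1 = (-1.742556, -0.221089)
  predictor → (0.161489, -1.955508)
  k2 = (-1.591508, -0.312298)
  → (0.172062, -1.961893)
(x(0.28), y(0.28)) ≈ (0.1721, -1.9619)

0.1721, -1.9619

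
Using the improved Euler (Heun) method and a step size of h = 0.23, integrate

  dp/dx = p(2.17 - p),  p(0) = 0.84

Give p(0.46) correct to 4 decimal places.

1.3649

Heun: k1 = f(x_n, p_n); k2 = f(x_n + h, p_n + h·k1); p_{n+1} = p_n + (h/2)·(k1 + k2).
x=0.000000, p=0.840000:
  k1 = f(0.000000, 0.840000) = 1.117200
  k2 = f(0.230000, 1.096956) = 1.177082
  p ← 0.840000 + (0.23/2)·(1.117200 + 1.177082) = 1.103842
x=0.230000, p=1.103842:
  k1 = f(0.230000, 1.103842) = 1.176870
  k2 = f(0.460000, 1.374523) = 1.093402
  p ← 1.103842 + (0.23/2)·(1.176870 + 1.093402) = 1.364924
p(0.46) ≈ 1.3649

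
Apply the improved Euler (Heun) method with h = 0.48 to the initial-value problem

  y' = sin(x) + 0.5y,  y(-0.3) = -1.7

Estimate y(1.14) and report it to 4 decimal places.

Heun: k1 = f(x_n, y_n); k2 = f(x_n + h, y_n + h·k1); y_{n+1} = y_n + (h/2)·(k1 + k2).
x=-0.300000, y=-1.700000:
  k1 = f(-0.300000, -1.700000) = -1.145520
  k2 = f(0.180000, -2.249850) = -0.945895
  y ← -1.700000 + (0.48/2)·(-1.145520 + (-0.945895)) = -2.201940
x=0.180000, y=-2.201940:
  k1 = f(0.180000, -2.201940) = -0.921940
  k2 = f(0.660000, -2.644471) = -0.709119
  y ← -2.201940 + (0.48/2)·(-0.921940 + (-0.709119)) = -2.593394
x=0.660000, y=-2.593394:
  k1 = f(0.660000, -2.593394) = -0.683580
  k2 = f(1.140000, -2.921512) = -0.552123
  y ← -2.593394 + (0.48/2)·(-0.683580 + (-0.552123)) = -2.889963
y(1.14) ≈ -2.8900

-2.8900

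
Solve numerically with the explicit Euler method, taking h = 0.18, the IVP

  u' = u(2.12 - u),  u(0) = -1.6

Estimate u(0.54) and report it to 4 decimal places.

Euler: u_{n+1} = u_n + h·f(s_n, u_n).
s=0.000000, u=-1.600000: f=-5.952000 → u ← -1.600000 + 0.18·(-5.952000) = -2.671360
s=0.180000, u=-2.671360: f=-12.799447 → u ← -2.671360 + 0.18·(-12.799447) = -4.975261
s=0.360000, u=-4.975261: f=-35.300770 → u ← -4.975261 + 0.18·(-35.300770) = -11.329399
u(0.54) ≈ -11.3294

-11.3294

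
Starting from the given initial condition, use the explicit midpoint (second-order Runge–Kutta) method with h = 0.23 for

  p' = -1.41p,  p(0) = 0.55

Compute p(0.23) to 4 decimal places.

0.4006

Midpoint: k1 = f(s_n, p_n); k2 = f(s_n + h/2, p_n + (h/2)·k1); p_{n+1} = p_n + h·k2.
s=0.000000, p=0.550000:
  k1 = f(0.000000, 0.550000) = -0.775500
  k2 = f(0.115000, 0.460818) = -0.649753
  p ← 0.550000 + 0.23·(-0.649753) = 0.400557
p(0.23) ≈ 0.4006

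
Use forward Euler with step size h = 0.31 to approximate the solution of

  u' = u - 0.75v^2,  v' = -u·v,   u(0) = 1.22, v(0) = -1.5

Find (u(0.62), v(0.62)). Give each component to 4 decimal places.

Euler on (u,v): u_{n+1} = u_n + h·u', v_{n+1} = v_n + h·v'.
0.000000: (1.220000, -1.500000); f=(-0.467500, 1.830000) → (1.075075, -0.932700)
0.310000: (1.075075, -0.932700); f=(0.422628, 1.002722) → (1.206090, -0.621856)
(u(0.62), v(0.62)) ≈ (1.2061, -0.6219)

1.2061, -0.6219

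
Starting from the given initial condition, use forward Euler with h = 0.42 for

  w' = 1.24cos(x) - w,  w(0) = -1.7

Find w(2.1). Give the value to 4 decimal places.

Euler: w_{n+1} = w_n + h·f(x_n, w_n).
x=0.000000, w=-1.700000: f=2.940000 → w ← -1.700000 + 0.42·2.940000 = -0.465200
x=0.420000, w=-0.465200: f=1.597430 → w ← -0.465200 + 0.42·1.597430 = 0.205721
x=0.840000, w=0.205721: f=0.621933 → w ← 0.205721 + 0.42·0.621933 = 0.466933
x=1.260000, w=0.466933: f=-0.087720 → w ← 0.466933 + 0.42·(-0.087720) = 0.430090
x=1.680000, w=0.430090: f=-0.565234 → w ← 0.430090 + 0.42·(-0.565234) = 0.192692
w(2.1) ≈ 0.1927

0.1927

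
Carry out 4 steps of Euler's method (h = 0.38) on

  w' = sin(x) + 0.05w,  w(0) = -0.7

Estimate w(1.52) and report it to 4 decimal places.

0.0037

Euler: w_{n+1} = w_n + h·f(x_n, w_n).
x=0.000000, w=-0.700000: f=-0.035000 → w ← -0.700000 + 0.38·(-0.035000) = -0.713300
x=0.380000, w=-0.713300: f=0.335255 → w ← -0.713300 + 0.38·0.335255 = -0.585903
x=0.760000, w=-0.585903: f=0.659626 → w ← -0.585903 + 0.38·0.659626 = -0.335245
x=1.140000, w=-0.335245: f=0.891871 → w ← -0.335245 + 0.38·0.891871 = 0.003666
w(1.52) ≈ 0.0037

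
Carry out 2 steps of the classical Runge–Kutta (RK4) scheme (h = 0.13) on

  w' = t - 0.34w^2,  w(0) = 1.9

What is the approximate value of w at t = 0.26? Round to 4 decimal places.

1.6574

RK4: k1 = f(t_n, w_n); k2 = f(t_n + h/2, w_n + (h/2)·k1); k3 = f(t_n + h/2, w_n + (h/2)·k2); k4 = f(t_n + h, w_n + h·k3); w_{n+1} = w_n + (h/6)·(k1 + 2k2 + 2k3 + k4).
t=0.000000, w=1.900000:
  k1 = f(0.000000, 1.900000) = -1.227400
  k2 = f(0.065000, 1.820219) = -1.061487
  k3 = f(0.065000, 1.831003) = -1.074875
  k4 = f(0.130000, 1.760266) = -0.923503
  w ← 1.900000 + (0.13/6)·(k1 + 2k2 + 2k3 + k4) = 1.760821
t=0.130000, w=1.760821:
  k1 = f(0.130000, 1.760821) = -0.924167
  k2 = f(0.195000, 1.700751) = -0.788468
  k3 = f(0.195000, 1.709571) = -0.798695
  k4 = f(0.260000, 1.656991) = -0.673511
  w ← 1.760821 + (0.13/6)·(k1 + 2k2 + 2k3 + k4) = 1.657428
w(0.26) ≈ 1.6574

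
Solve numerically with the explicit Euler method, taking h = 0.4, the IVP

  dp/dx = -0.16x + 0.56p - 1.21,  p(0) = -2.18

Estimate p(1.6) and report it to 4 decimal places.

-7.7600

Euler: p_{n+1} = p_n + h·f(x_n, p_n).
x=0.000000, p=-2.180000: f=-2.430800 → p ← -2.180000 + 0.4·(-2.430800) = -3.152320
x=0.400000, p=-3.152320: f=-3.039299 → p ← -3.152320 + 0.4·(-3.039299) = -4.368040
x=0.800000, p=-4.368040: f=-3.784102 → p ← -4.368040 + 0.4·(-3.784102) = -5.881681
x=1.200000, p=-5.881681: f=-4.695741 → p ← -5.881681 + 0.4·(-4.695741) = -7.759977
p(1.6) ≈ -7.7600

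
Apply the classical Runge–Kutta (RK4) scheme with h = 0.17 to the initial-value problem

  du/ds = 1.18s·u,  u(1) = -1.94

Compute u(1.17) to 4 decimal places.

-2.4117

RK4: k1 = f(s_n, u_n); k2 = f(s_n + h/2, u_n + (h/2)·k1); k3 = f(s_n + h/2, u_n + (h/2)·k2); k4 = f(s_n + h, u_n + h·k3); u_{n+1} = u_n + (h/6)·(k1 + 2k2 + 2k3 + k4).
s=1.000000, u=-1.940000:
  k1 = f(1.000000, -1.940000) = -2.289200
  k2 = f(1.085000, -2.134582) = -2.732905
  k3 = f(1.085000, -2.172297) = -2.781192
  k4 = f(1.170000, -2.412803) = -3.331115
  u ← -1.940000 + (0.17/6)·(k1 + 2k2 + 2k3 + k4) = -2.411708
u(1.17) ≈ -2.4117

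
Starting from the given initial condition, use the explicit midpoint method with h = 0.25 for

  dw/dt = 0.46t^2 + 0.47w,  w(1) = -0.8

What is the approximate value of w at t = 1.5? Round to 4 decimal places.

Midpoint: k1 = f(t_n, w_n); k2 = f(t_n + h/2, w_n + (h/2)·k1); w_{n+1} = w_n + h·k2.
t=1.000000, w=-0.800000:
  k1 = f(1.000000, -0.800000) = 0.084000
  k2 = f(1.125000, -0.789500) = 0.211123
  w ← -0.800000 + 0.25·0.211123 = -0.747219
t=1.250000, w=-0.747219:
  k1 = f(1.250000, -0.747219) = 0.367557
  k2 = f(1.375000, -0.701275) = 0.540088
  w ← -0.747219 + 0.25·0.540088 = -0.612197
w(1.5) ≈ -0.6122

-0.6122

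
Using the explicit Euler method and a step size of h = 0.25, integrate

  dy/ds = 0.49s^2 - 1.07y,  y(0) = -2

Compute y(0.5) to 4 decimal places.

-1.0655

Euler: y_{n+1} = y_n + h·f(s_n, y_n).
s=0.000000, y=-2.000000: f=2.140000 → y ← -2.000000 + 0.25·2.140000 = -1.465000
s=0.250000, y=-1.465000: f=1.598175 → y ← -1.465000 + 0.25·1.598175 = -1.065456
y(0.5) ≈ -1.0655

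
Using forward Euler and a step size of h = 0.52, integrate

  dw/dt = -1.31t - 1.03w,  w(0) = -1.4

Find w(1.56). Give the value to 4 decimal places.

Euler: w_{n+1} = w_n + h·f(t_n, w_n).
t=0.000000, w=-1.400000: f=1.442000 → w ← -1.400000 + 0.52·1.442000 = -0.650160
t=0.520000, w=-0.650160: f=-0.011535 → w ← -0.650160 + 0.52·(-0.011535) = -0.656158
t=1.040000, w=-0.656158: f=-0.686557 → w ← -0.656158 + 0.52·(-0.686557) = -1.013168
w(1.56) ≈ -1.0132

-1.0132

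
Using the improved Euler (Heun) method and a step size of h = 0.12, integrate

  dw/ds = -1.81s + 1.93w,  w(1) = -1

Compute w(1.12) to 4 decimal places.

-1.5138

Heun: k1 = f(s_n, w_n); k2 = f(s_n + h, w_n + h·k1); w_{n+1} = w_n + (h/2)·(k1 + k2).
s=1.000000, w=-1.000000:
  k1 = f(1.000000, -1.000000) = -3.740000
  k2 = f(1.120000, -1.448800) = -4.823384
  w ← -1.000000 + (0.12/2)·(-3.740000 + (-4.823384)) = -1.513803
w(1.12) ≈ -1.5138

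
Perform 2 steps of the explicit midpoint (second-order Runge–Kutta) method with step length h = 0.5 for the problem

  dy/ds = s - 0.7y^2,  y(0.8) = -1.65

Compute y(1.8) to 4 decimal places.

Midpoint: k1 = f(s_n, y_n); k2 = f(s_n + h/2, y_n + (h/2)·k1); y_{n+1} = y_n + h·k2.
s=0.800000, y=-1.650000:
  k1 = f(0.800000, -1.650000) = -1.105750
  k2 = f(1.050000, -1.926437) = -1.547813
  y ← -1.650000 + 0.5·(-1.547813) = -2.423907
s=1.300000, y=-2.423907:
  k1 = f(1.300000, -2.423907) = -2.812726
  k2 = f(1.550000, -3.127088) = -5.295075
  y ← -2.423907 + 0.5·(-5.295075) = -5.071444
y(1.8) ≈ -5.0714

-5.0714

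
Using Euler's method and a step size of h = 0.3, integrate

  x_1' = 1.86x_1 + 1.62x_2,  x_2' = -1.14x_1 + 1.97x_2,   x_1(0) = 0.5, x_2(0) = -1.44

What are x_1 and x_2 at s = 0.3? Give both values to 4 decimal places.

0.0792, -2.4620

Euler on (x_1,x_2): x_1_{n+1} = x_1_n + h·x_1', x_2_{n+1} = x_2_n + h·x_2'.
0.000000: (0.500000, -1.440000); f=(-1.402800, -3.406800) → (0.079160, -2.462040)
(x_1(0.3), x_2(0.3)) ≈ (0.0792, -2.4620)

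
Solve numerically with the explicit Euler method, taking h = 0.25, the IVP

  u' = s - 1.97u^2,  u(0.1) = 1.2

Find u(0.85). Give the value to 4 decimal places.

0.5124

Euler: u_{n+1} = u_n + h·f(s_n, u_n).
s=0.100000, u=1.200000: f=-2.736800 → u ← 1.200000 + 0.25·(-2.736800) = 0.515800
s=0.350000, u=0.515800: f=-0.174118 → u ← 0.515800 + 0.25·(-0.174118) = 0.472271
s=0.600000, u=0.472271: f=0.160612 → u ← 0.472271 + 0.25·0.160612 = 0.512424
u(0.85) ≈ 0.5124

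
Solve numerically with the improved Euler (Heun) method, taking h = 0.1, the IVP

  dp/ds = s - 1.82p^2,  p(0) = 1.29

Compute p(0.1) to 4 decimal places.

1.0549

Heun: k1 = f(s_n, p_n); k2 = f(s_n + h, p_n + h·k1); p_{n+1} = p_n + (h/2)·(k1 + k2).
s=0.000000, p=1.290000:
  k1 = f(0.000000, 1.290000) = -3.028662
  k2 = f(0.100000, 0.987134) = -1.673468
  p ← 1.290000 + (0.1/2)·(-3.028662 + (-1.673468)) = 1.054893
p(0.1) ≈ 1.0549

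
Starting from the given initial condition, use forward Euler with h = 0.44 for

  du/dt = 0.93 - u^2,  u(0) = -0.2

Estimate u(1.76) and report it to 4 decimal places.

Euler: u_{n+1} = u_n + h·f(t_n, u_n).
t=0.000000, u=-0.200000: f=0.890000 → u ← -0.200000 + 0.44·0.890000 = 0.191600
t=0.440000, u=0.191600: f=0.893289 → u ← 0.191600 + 0.44·0.893289 = 0.584647
t=0.880000, u=0.584647: f=0.588187 → u ← 0.584647 + 0.44·0.588187 = 0.843450
t=1.320000, u=0.843450: f=0.218592 → u ← 0.843450 + 0.44·0.218592 = 0.939630
u(1.76) ≈ 0.9396

0.9396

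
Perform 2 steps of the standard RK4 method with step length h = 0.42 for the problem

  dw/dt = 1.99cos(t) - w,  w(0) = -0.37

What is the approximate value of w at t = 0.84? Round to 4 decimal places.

0.8153

RK4: k1 = f(t_n, w_n); k2 = f(t_n + h/2, w_n + (h/2)·k1); k3 = f(t_n + h/2, w_n + (h/2)·k2); k4 = f(t_n + h, w_n + h·k3); w_{n+1} = w_n + (h/6)·(k1 + 2k2 + 2k3 + k4).
t=0.000000, w=-0.370000:
  k1 = f(0.000000, -0.370000) = 2.360000
  k2 = f(0.210000, 0.125600) = 1.820682
  k3 = f(0.210000, 0.012343) = 1.933938
  k4 = f(0.420000, 0.442254) = 1.374793
  w ← -0.370000 + (0.42/6)·(k1 + 2k2 + 2k3 + k4) = 0.417082
t=0.420000, w=0.417082:
  k1 = f(0.420000, 0.417082) = 1.399965
  k2 = f(0.630000, 0.711075) = 0.896900
  k3 = f(0.630000, 0.605431) = 1.002543
  k4 = f(0.840000, 0.838151) = 0.490100
  w ← 0.417082 + (0.42/6)·(k1 + 2k2 + 2k3 + k4) = 0.815309
w(0.84) ≈ 0.8153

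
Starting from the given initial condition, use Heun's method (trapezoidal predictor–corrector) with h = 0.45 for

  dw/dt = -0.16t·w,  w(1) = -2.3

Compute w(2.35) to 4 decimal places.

-1.6028

Heun: k1 = f(t_n, w_n); k2 = f(t_n + h, w_n + h·k1); w_{n+1} = w_n + (h/2)·(k1 + k2).
t=1.000000, w=-2.300000:
  k1 = f(1.000000, -2.300000) = 0.368000
  k2 = f(1.450000, -2.134400) = 0.495181
  w ← -2.300000 + (0.45/2)·(0.368000 + 0.495181) = -2.105784
t=1.450000, w=-2.105784:
  k1 = f(1.450000, -2.105784) = 0.488542
  k2 = f(1.900000, -1.885940) = 0.573326
  w ← -2.105784 + (0.45/2)·(0.488542 + 0.573326) = -1.866864
t=1.900000, w=-1.866864:
  k1 = f(1.900000, -1.866864) = 0.567527
  k2 = f(2.350000, -1.611477) = 0.605915
  w ← -1.866864 + (0.45/2)·(0.567527 + 0.605915) = -1.602840
w(2.35) ≈ -1.6028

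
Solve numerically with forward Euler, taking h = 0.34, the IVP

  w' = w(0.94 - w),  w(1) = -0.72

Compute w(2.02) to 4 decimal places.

Euler: w_{n+1} = w_n + h·f(t_n, w_n).
t=1.000000, w=-0.720000: f=-1.195200 → w ← -0.720000 + 0.34·(-1.195200) = -1.126368
t=1.340000, w=-1.126368: f=-2.327491 → w ← -1.126368 + 0.34·(-2.327491) = -1.917715
t=1.680000, w=-1.917715: f=-5.480282 → w ← -1.917715 + 0.34·(-5.480282) = -3.781011
w(2.02) ≈ -3.7810

-3.7810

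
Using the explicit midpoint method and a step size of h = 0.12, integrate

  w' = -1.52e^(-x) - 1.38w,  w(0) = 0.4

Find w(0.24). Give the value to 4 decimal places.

0.0159

Midpoint: k1 = f(x_n, w_n); k2 = f(x_n + h/2, w_n + (h/2)·k1); w_{n+1} = w_n + h·k2.
x=0.000000, w=0.400000:
  k1 = f(0.000000, 0.400000) = -2.072000
  k2 = f(0.060000, 0.275680) = -1.811920
  w ← 0.400000 + 0.12·(-1.811920) = 0.182570
x=0.120000, w=0.182570:
  k1 = f(0.120000, 0.182570) = -1.600065
  k2 = f(0.180000, 0.086566) = -1.389071
  w ← 0.182570 + 0.12·(-1.389071) = 0.015881
w(0.24) ≈ 0.0159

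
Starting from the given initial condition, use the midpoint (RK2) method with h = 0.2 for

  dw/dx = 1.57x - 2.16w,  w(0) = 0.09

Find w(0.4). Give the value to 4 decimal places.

Midpoint: k1 = f(x_n, w_n); k2 = f(x_n + h/2, w_n + (h/2)·k1); w_{n+1} = w_n + h·k2.
x=0.000000, w=0.090000:
  k1 = f(0.000000, 0.090000) = -0.194400
  k2 = f(0.100000, 0.070560) = 0.004590
  w ← 0.090000 + 0.2·0.004590 = 0.090918
x=0.200000, w=0.090918:
  k1 = f(0.200000, 0.090918) = 0.117617
  k2 = f(0.300000, 0.102680) = 0.249212
  w ← 0.090918 + 0.2·0.249212 = 0.140760
w(0.4) ≈ 0.1408

0.1408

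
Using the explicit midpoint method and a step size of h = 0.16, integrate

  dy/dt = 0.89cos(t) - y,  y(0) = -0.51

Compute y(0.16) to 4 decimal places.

Midpoint: k1 = f(t_n, y_n); k2 = f(t_n + h/2, y_n + (h/2)·k1); y_{n+1} = y_n + h·k2.
t=0.000000, y=-0.510000:
  k1 = f(0.000000, -0.510000) = 1.400000
  k2 = f(0.080000, -0.398000) = 1.285154
  y ← -0.510000 + 0.16·1.285154 = -0.304375
y(0.16) ≈ -0.3044

-0.3044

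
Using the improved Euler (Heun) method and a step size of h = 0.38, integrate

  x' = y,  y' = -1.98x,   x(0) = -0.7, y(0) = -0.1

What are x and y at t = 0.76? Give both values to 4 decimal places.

-0.3792, 0.8579

Heun on (x,y): k1 = f(t_n, state_n); k2 = f(t_n + h, state_n + h·k1); state_{n+1} = state_n + (h/2)·(k1 + k2).
0.000000: (-0.700000, -0.100000)
  k1 = (-0.100000, 1.386000)
  predictor → (-0.738000, 0.426680)
  k2 = (0.426680, 1.461240)
  → (-0.637931, 0.440976)
0.380000: (-0.637931, 0.440976)
  k1 = (0.440976, 1.263103)
  predictor → (-0.470360, 0.920955)
  k2 = (0.920955, 0.931313)
  → (-0.379164, 0.857915)
(x(0.76), y(0.76)) ≈ (-0.3792, 0.8579)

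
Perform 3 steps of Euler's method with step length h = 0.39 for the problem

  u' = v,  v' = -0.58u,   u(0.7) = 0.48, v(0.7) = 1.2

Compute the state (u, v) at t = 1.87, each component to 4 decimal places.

1.7157, 0.5663

Euler on (u,v): u_{n+1} = u_n + h·u', v_{n+1} = v_n + h·v'.
0.700000: (0.480000, 1.200000); f=(1.200000, -0.278400) → (0.948000, 1.091424)
1.090000: (0.948000, 1.091424); f=(1.091424, -0.549840) → (1.373655, 0.876986)
1.480000: (1.373655, 0.876986); f=(0.876986, -0.796720) → (1.715680, 0.566266)
(u(1.87), v(1.87)) ≈ (1.7157, 0.5663)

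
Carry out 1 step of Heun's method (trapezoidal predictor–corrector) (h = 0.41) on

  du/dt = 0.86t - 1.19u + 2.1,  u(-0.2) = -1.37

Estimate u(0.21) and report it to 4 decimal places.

-0.1947

Heun: k1 = f(t_n, u_n); k2 = f(t_n + h, u_n + h·k1); u_{n+1} = u_n + (h/2)·(k1 + k2).
t=-0.200000, u=-1.370000:
  k1 = f(-0.200000, -1.370000) = 3.558300
  k2 = f(0.210000, 0.088903) = 2.174805
  u ← -1.370000 + (0.41/2)·(3.558300 + 2.174805) = -0.194713
u(0.21) ≈ -0.1947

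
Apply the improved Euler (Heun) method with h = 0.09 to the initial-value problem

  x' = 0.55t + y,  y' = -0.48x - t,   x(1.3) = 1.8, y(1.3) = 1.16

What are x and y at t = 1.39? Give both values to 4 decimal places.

Heun on (x,y): k1 = f(t_n, state_n); k2 = f(t_n + h, state_n + h·k1); state_{n+1} = state_n + (h/2)·(k1 + k2).
1.300000: (1.800000, 1.160000)
  k1 = (1.875000, -2.164000)
  predictor → (1.968750, 0.965240)
  k2 = (1.729740, -2.335000)
  → (1.962213, 0.957545)
(x(1.39), y(1.39)) ≈ (1.9622, 0.9575)

1.9622, 0.9575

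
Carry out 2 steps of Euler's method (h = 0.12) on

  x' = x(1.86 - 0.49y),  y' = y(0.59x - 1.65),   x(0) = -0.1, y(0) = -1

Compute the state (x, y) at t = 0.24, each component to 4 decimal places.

-0.1628, -0.6303

Euler on (x,y): x_{n+1} = x_n + h·x', y_{n+1} = y_n + h·y'.
0.000000: (-0.100000, -1.000000); f=(-0.235000, 1.709000) → (-0.128200, -0.794920)
0.120000: (-0.128200, -0.794920); f=(-0.288387, 1.371744) → (-0.162806, -0.630311)
(x(0.24), y(0.24)) ≈ (-0.1628, -0.6303)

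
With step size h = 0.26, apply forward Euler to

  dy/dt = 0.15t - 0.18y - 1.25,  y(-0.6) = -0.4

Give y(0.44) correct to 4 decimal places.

Euler: y_{n+1} = y_n + h·f(t_n, y_n).
t=-0.600000, y=-0.400000: f=-1.268000 → y ← -0.400000 + 0.26·(-1.268000) = -0.729680
t=-0.340000, y=-0.729680: f=-1.169658 → y ← -0.729680 + 0.26·(-1.169658) = -1.033791
t=-0.080000, y=-1.033791: f=-1.075918 → y ← -1.033791 + 0.26·(-1.075918) = -1.313530
t=0.180000, y=-1.313530: f=-0.986565 → y ← -1.313530 + 0.26·(-0.986565) = -1.570036
y(0.44) ≈ -1.5700

-1.5700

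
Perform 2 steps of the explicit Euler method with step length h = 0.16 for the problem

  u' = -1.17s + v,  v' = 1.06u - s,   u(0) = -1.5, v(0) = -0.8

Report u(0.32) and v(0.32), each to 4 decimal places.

-1.8267, -1.3561

Euler on (u,v): u_{n+1} = u_n + h·u', v_{n+1} = v_n + h·v'.
0.000000: (-1.500000, -0.800000); f=(-0.800000, -1.590000) → (-1.628000, -1.054400)
0.160000: (-1.628000, -1.054400); f=(-1.241600, -1.885680) → (-1.826656, -1.356109)
(u(0.32), v(0.32)) ≈ (-1.8267, -1.3561)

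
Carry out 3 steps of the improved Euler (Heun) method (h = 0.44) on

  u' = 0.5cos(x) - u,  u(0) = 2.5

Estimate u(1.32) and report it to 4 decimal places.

Heun: k1 = f(x_n, u_n); k2 = f(x_n + h, u_n + h·k1); u_{n+1} = u_n + (h/2)·(k1 + k2).
x=0.000000, u=2.500000:
  k1 = f(0.000000, 2.500000) = -2.000000
  k2 = f(0.440000, 1.620000) = -1.167624
  u ← 2.500000 + (0.44/2)·(-2.000000 + (-1.167624)) = 1.803123
x=0.440000, u=1.803123:
  k1 = f(0.440000, 1.803123) = -1.350747
  k2 = f(0.880000, 1.208794) = -0.890218
  u ← 1.803123 + (0.44/2)·(-1.350747 + (-0.890218)) = 1.310110
x=0.880000, u=1.310110:
  k1 = f(0.880000, 1.310110) = -0.991535
  k2 = f(1.320000, 0.873835) = -0.749747
  u ← 1.310110 + (0.44/2)·(-0.991535 + (-0.749747)) = 0.927028
u(1.32) ≈ 0.9270

0.9270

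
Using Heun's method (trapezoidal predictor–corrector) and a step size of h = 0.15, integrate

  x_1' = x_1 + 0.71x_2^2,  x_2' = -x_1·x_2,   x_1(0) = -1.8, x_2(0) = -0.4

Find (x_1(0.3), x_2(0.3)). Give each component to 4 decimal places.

Heun on (x_1,x_2): k1 = f(x_n, state_n); k2 = f(x_n + h, state_n + h·k1); state_{n+1} = state_n + (h/2)·(k1 + k2).
0.000000: (-1.800000, -0.400000)
  k1 = (-1.686400, -0.720000)
  predictor → (-2.052960, -0.508000)
  k2 = (-1.869735, -1.042904)
  → (-2.066710, -0.532218)
0.150000: (-2.066710, -0.532218)
  k1 = (-1.865599, -1.099940)
  predictor → (-2.346550, -0.697209)
  k2 = (-2.001419, -1.636035)
  → (-2.356736, -0.737416)
(x_1(0.3), x_2(0.3)) ≈ (-2.3567, -0.7374)

-2.3567, -0.7374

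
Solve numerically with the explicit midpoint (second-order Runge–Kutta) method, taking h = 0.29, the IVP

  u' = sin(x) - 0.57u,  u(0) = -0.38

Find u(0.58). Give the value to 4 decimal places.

-0.1226

Midpoint: k1 = f(x_n, u_n); k2 = f(x_n + h/2, u_n + (h/2)·k1); u_{n+1} = u_n + h·k2.
x=0.000000, u=-0.380000:
  k1 = f(0.000000, -0.380000) = 0.216600
  k2 = f(0.145000, -0.348593) = 0.343190
  u ← -0.380000 + 0.29·0.343190 = -0.280475
x=0.290000, u=-0.280475:
  k1 = f(0.290000, -0.280475) = 0.445823
  k2 = f(0.435000, -0.215830) = 0.544434
  u ← -0.280475 + 0.29·0.544434 = -0.122589
u(0.58) ≈ -0.1226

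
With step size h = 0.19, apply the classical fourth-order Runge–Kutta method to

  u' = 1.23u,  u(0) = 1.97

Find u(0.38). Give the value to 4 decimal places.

3.1438

RK4: k1 = f(x_n, u_n); k2 = f(x_n + h/2, u_n + (h/2)·k1); k3 = f(x_n + h/2, u_n + (h/2)·k2); k4 = f(x_n + h, u_n + h·k3); u_{n+1} = u_n + (h/6)·(k1 + 2k2 + 2k3 + k4).
x=0.000000, u=1.970000:
  k1 = f(0.000000, 1.970000) = 2.423100
  k2 = f(0.095000, 2.200194) = 2.706239
  k3 = f(0.095000, 2.227093) = 2.739324
  k4 = f(0.190000, 2.490472) = 3.063280
  u ← 1.970000 + (0.19/6)·(k1 + 2k2 + 2k3 + k4) = 2.488621
x=0.190000, u=2.488621:
  k1 = f(0.190000, 2.488621) = 3.061004
  k2 = f(0.285000, 2.779416) = 3.418682
  k3 = f(0.285000, 2.813396) = 3.460477
  k4 = f(0.380000, 3.146112) = 3.869717
  u ← 2.488621 + (0.19/6)·(k1 + 2k2 + 2k3 + k4) = 3.143774
u(0.38) ≈ 3.1438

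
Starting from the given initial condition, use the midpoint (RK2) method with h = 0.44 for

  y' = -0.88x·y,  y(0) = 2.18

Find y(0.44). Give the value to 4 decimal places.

1.9943

Midpoint: k1 = f(x_n, y_n); k2 = f(x_n + h/2, y_n + (h/2)·k1); y_{n+1} = y_n + h·k2.
x=0.000000, y=2.180000:
  k1 = f(0.000000, 2.180000) = 0.000000
  k2 = f(0.220000, 2.180000) = -0.422048
  y ← 2.180000 + 0.44·(-0.422048) = 1.994299
y(0.44) ≈ 1.9943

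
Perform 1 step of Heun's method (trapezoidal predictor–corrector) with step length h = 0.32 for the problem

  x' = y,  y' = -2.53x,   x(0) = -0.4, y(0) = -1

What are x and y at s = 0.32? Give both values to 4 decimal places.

-0.6682, -0.5466

Heun on (x,y): k1 = f(s_n, state_n); k2 = f(s_n + h, state_n + h·k1); state_{n+1} = state_n + (h/2)·(k1 + k2).
0.000000: (-0.400000, -1.000000)
  k1 = (-1.000000, 1.012000)
  predictor → (-0.720000, -0.676160)
  k2 = (-0.676160, 1.821600)
  → (-0.668186, -0.546624)
(x(0.32), y(0.32)) ≈ (-0.6682, -0.5466)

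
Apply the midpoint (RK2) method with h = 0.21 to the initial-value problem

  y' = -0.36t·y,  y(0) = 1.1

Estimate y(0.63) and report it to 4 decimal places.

1.0239

Midpoint: k1 = f(t_n, y_n); k2 = f(t_n + h/2, y_n + (h/2)·k1); y_{n+1} = y_n + h·k2.
t=0.000000, y=1.100000:
  k1 = f(0.000000, 1.100000) = 0.000000
  k2 = f(0.105000, 1.100000) = -0.041580
  y ← 1.100000 + 0.21·(-0.041580) = 1.091268
t=0.210000, y=1.091268:
  k1 = f(0.210000, 1.091268) = -0.082500
  k2 = f(0.315000, 1.082606) = -0.122767
  y ← 1.091268 + 0.21·(-0.122767) = 1.065487
t=0.420000, y=1.065487:
  k1 = f(0.420000, 1.065487) = -0.161102
  k2 = f(0.525000, 1.048571) = -0.198180
  y ← 1.065487 + 0.21·(-0.198180) = 1.023869
y(0.63) ≈ 1.0239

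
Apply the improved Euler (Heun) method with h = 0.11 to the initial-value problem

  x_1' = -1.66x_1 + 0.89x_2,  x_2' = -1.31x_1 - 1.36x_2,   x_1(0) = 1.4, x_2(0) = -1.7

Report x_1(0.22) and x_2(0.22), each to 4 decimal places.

Heun on (x_1,x_2): k1 = f(x_n, state_n); k2 = f(x_n + h, state_n + h·k1); state_{n+1} = state_n + (h/2)·(k1 + k2).
0.000000: (1.400000, -1.700000)
  k1 = (-3.837000, 0.478000)
  predictor → (0.977930, -1.647420)
  k2 = (-3.089568, 0.959403)
  → (1.019039, -1.620943)
0.110000: (1.019039, -1.620943)
  k1 = (-3.134244, 0.869541)
  predictor → (0.674272, -1.525293)
  k2 = (-2.476803, 1.191103)
  → (0.710431, -1.507607)
(x_1(0.22), x_2(0.22)) ≈ (0.7104, -1.5076)

0.7104, -1.5076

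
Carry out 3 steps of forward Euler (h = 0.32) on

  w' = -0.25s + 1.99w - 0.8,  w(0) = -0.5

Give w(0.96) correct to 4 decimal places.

Euler: w_{n+1} = w_n + h·f(s_n, w_n).
s=0.000000, w=-0.500000: f=-1.795000 → w ← -0.500000 + 0.32·(-1.795000) = -1.074400
s=0.320000, w=-1.074400: f=-3.018056 → w ← -1.074400 + 0.32·(-3.018056) = -2.040178
s=0.640000, w=-2.040178: f=-5.019954 → w ← -2.040178 + 0.32·(-5.019954) = -3.646563
w(0.96) ≈ -3.6466

-3.6466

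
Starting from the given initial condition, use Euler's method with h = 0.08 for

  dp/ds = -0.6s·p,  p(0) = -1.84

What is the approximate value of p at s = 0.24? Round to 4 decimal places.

-1.8189

Euler: p_{n+1} = p_n + h·f(s_n, p_n).
s=0.000000, p=-1.840000: f=0.000000 → p ← -1.840000 + 0.08·0.000000 = -1.840000
s=0.080000, p=-1.840000: f=0.088320 → p ← -1.840000 + 0.08·0.088320 = -1.832934
s=0.160000, p=-1.832934: f=0.175962 → p ← -1.832934 + 0.08·0.175962 = -1.818857
p(0.24) ≈ -1.8189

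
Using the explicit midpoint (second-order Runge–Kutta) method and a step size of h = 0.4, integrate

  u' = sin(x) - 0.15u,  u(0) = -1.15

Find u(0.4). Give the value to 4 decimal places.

-1.0036

Midpoint: k1 = f(x_n, u_n); k2 = f(x_n + h/2, u_n + (h/2)·k1); u_{n+1} = u_n + h·k2.
x=0.000000, u=-1.150000:
  k1 = f(0.000000, -1.150000) = 0.172500
  k2 = f(0.200000, -1.115500) = 0.365994
  u ← -1.150000 + 0.4·0.365994 = -1.003602
u(0.4) ≈ -1.0036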